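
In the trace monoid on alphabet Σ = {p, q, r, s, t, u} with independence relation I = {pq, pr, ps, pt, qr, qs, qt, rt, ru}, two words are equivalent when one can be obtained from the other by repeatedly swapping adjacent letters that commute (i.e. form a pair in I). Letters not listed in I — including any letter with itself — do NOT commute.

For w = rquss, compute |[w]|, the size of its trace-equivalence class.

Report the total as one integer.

#0=r has no predecessor
#1=q has no predecessor
#2=u depends on [1:q]
#3=s depends on [0:r, 2:u]
#4=s depends on [3:s]
sources: [0:r, 1:q]
N(rest) = Σ N(rest − s) over sources s of rest; N(one piece) = 1:
  size 1 → [4]=1
  size 2 → [3,4]=1
  size 3 → [0,3,4]=1  [2,3,4]=1
  first=0(r) contributes 1
  first=1(q) contributes 2
|[w]| = 3

3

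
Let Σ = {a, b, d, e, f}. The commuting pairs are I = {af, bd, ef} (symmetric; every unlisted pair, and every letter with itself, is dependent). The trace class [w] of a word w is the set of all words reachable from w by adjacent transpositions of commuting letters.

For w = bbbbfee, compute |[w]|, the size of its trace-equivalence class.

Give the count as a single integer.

3

piece 0:b — minimal
piece 1:b rests on {0:b}
piece 2:b rests on {1:b}
piece 3:b rests on {2:b}
piece 4:f rests on {3:b}
piece 5:e rests on {3:b}
piece 6:e rests on {5:e}
minimal pieces: {0:b}
ways to finish when only these pieces remain (= sum over removing one remaining piece with nothing left below it):
  1 left: {4}→1  {6}→1
  2 left: {4,6}→2  {5,6}→1
  3 left: {4,5,6}→3
  4 left: {3,4,5,6}→3
  5 left: {2,3,4,5,6}→3
  placing 0:b first → 3 extensions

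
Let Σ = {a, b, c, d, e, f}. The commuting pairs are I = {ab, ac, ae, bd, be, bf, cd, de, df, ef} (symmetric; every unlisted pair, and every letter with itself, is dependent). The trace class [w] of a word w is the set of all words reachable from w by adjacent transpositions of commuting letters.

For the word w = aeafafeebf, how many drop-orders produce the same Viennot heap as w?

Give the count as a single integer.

840

#0=a has no predecessor
#1=e has no predecessor
#2=a depends on [0:a]
#3=f depends on [2:a]
#4=a depends on [3:f]
#5=f depends on [4:a]
#6=e depends on [1:e]
#7=e depends on [6:e]
#8=b has no predecessor
#9=f depends on [5:f]
sources: [0:a, 1:e, 8:b]
N(rest) = Σ N(rest − s) over sources s of rest; N(one piece) = 1:
  size 1 → [7]=1  [8]=1  [9]=1
  size 2 → [5,9]=1  [6,7]=1  [7,8]=2  [7,9]=2  [8,9]=2
  size 3 → [1,6,7]=1  [4,5,9]=1  [5,7,9]=3  [5,8,9]=3  [6,7,8]=3  [6,7,9]=3  [7,8,9]=6
  size 4 → [1,6,7,8]=4  [1,6,7,9]=4  [3,4,5,9]=1  [4,5,7,9]=4  [4,5,8,9]=4  [5,6,7,9]=6  [5,7,8,9]=12  [6,7,8,9]=12
  size 5 → [1,5,6,7,9]=10  [1,6,7,8,9]=20  [2,3,4,5,9]=1  [3,4,5,7,9]=5  [3,4,5,8,9]=5  [4,5,6,7,9]=10  [4,5,7,8,9]=20  [5,6,7,8,9]=30
  size 6 → [0,2,3,4,5,9]=1  [1,4,5,6,7,9]=20  [1,5,6,7,8,9]=60  [2,3,4,5,7,9]=6  [2,3,4,5,8,9]=6  [3,4,5,6,7,9]=15  [3,4,5,7,8,9]=30  [4,5,6,7,8,9]=60
  size 7 → [0,2,3,4,5,7,9]=7  [0,2,3,4,5,8,9]=7  [1,3,4,5,6,7,9]=35  [1,4,5,6,7,8,9]=140  [2,3,4,5,6,7,9]=21  [2,3,4,5,7,8,9]=42  [3,4,5,6,7,8,9]=105
  size 8 → [0,2,3,4,5,6,7,9]=28  [0,2,3,4,5,7,8,9]=56  [1,2,3,4,5,6,7,9]=56  [1,3,4,5,6,7,8,9]=280  [2,3,4,5,6,7,8,9]=168
  first=0(a) contributes 504
  first=1(e) contributes 252
  first=8(b) contributes 84
|[w]| = 840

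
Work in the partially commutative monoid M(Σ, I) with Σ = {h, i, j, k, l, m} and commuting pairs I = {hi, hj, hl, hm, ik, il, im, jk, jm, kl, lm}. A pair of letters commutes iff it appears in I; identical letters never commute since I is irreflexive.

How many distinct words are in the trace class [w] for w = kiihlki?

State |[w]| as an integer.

0(k) covers ∅
1(i) covers ∅
2(i) covers 1:i
3(h) covers 0:k
4(l) covers ∅
5(k) covers 3:h
6(i) covers 2:i
floor of heap: 0:k, 1:i, 4:l
completions by unplaced set U, small U first (add the entries for U minus each lowest piece of U):
  |U|=1: {4}:1  {5}:1  {6}:1
  |U|=2: {2,6}:1  {3,5}:1  {4,5}:2  {4,6}:2  {5,6}:2
  |U|=3: {0,3,5}:1  {1,2,6}:1  {2,4,6}:3  {2,5,6}:3  {3,4,5}:3  {3,5,6}:3  {4,5,6}:6
  |U|=4: {0,3,4,5}:4  {0,3,5,6}:4  {1,2,4,6}:4  {1,2,5,6}:4  {2,3,5,6}:6  {2,4,5,6}:12  {3,4,5,6}:12
  |U|=5: {0,2,3,5,6}:10  {0,3,4,5,6}:20  {1,2,3,5,6}:10  {1,2,4,5,6}:20  {2,3,4,5,6}:30
  start at 0(k): 60
  start at 1(i): 60
  start at 4(l): 20
sum over floor = 140

140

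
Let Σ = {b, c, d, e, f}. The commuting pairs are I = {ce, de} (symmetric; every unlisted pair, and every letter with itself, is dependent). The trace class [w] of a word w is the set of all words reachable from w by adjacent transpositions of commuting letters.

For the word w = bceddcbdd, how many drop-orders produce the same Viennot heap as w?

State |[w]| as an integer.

#0=b has no predecessor
#1=c depends on [0:b]
#2=e depends on [0:b]
#3=d depends on [1:c]
#4=d depends on [3:d]
#5=c depends on [4:d]
#6=b depends on [2:e, 5:c]
#7=d depends on [6:b]
#8=d depends on [7:d]
sources: [0:b]
N(rest) = Σ N(rest − s) over sources s of rest; N(one piece) = 1:
  size 1 → [8]=1
  size 2 → [7,8]=1
  size 3 → [6,7,8]=1
  size 4 → [2,6,7,8]=1  [5,6,7,8]=1
  size 5 → [2,5,6,7,8]=2  [4,5,6,7,8]=1
  size 6 → [2,4,5,6,7,8]=3  [3,4,5,6,7,8]=1
  size 7 → [1,3,4,5,6,7,8]=1  [2,3,4,5,6,7,8]=4
  first=0(b) contributes 5

5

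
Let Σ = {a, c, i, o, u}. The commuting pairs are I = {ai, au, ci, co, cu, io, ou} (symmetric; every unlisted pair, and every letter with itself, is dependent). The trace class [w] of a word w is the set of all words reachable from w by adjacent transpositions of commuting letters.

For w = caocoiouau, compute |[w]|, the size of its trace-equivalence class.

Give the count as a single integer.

#0=c has no predecessor
#1=a depends on [0:c]
#2=o depends on [1:a]
#3=c depends on [1:a]
#4=o depends on [2:o]
#5=i has no predecessor
#6=o depends on [4:o]
#7=u depends on [5:i]
#8=a depends on [3:c, 6:o]
#9=u depends on [7:u]
sources: [0:c, 5:i]
N(rest) = Σ N(rest − s) over sources s of rest; N(one piece) = 1:
  size 1 → [8]=1  [9]=1
  size 2 → [3,8]=1  [6,8]=1  [7,9]=1  [8,9]=2
  size 3 → [3,6,8]=2  [3,8,9]=3  [4,6,8]=1  [5,7,9]=1  [6,8,9]=3  [7,8,9]=3
  size 4 → [2,4,6,8]=1  [3,4,6,8]=3  [3,6,8,9]=8  [3,7,8,9]=6  [4,6,8,9]=4  [5,7,8,9]=4  [6,7,8,9]=6
  size 5 → [2,3,4,6,8]=4  [2,4,6,8,9]=5  [3,4,6,8,9]=15  [3,5,7,8,9]=10  [3,6,7,8,9]=20  [4,6,7,8,9]=10  [5,6,7,8,9]=10
  size 6 → [1,2,3,4,6,8]=4  [2,3,4,6,8,9]=24  [2,4,6,7,8,9]=15  [3,4,6,7,8,9]=45  [3,5,6,7,8,9]=40  [4,5,6,7,8,9]=20
  size 7 → [0,1,2,3,4,6,8]=4  [1,2,3,4,6,8,9]=28  [2,3,4,6,7,8,9]=84  [2,4,5,6,7,8,9]=35  [3,4,5,6,7,8,9]=105
  size 8 → [0,1,2,3,4,6,8,9]=32  [1,2,3,4,6,7,8,9]=112  [2,3,4,5,6,7,8,9]=224
  first=0(c) contributes 336
  first=5(i) contributes 144
|[w]| = 480

480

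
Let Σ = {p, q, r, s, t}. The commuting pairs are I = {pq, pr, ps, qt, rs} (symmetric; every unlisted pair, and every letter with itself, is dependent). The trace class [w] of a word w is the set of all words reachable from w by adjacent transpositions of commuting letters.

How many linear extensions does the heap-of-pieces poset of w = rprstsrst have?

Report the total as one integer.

36

drop 0:r onto floor
drop 1:p onto floor
drop 2:r onto {0:r}
drop 3:s onto floor
drop 4:t onto {1:p, 2:r, 3:s}
drop 5:s onto {4:t}
drop 6:r onto {4:t}
drop 7:s onto {5:s}
drop 8:t onto {6:r, 7:s}
ground layer = {0:r, 1:p, 3:s}
drop-orders for the pieces not yet dropped (sum over which currently-grounded one goes next):
  1 to go: {8} 1
  2 to go: {6,8} 1  {7,8} 1
  3 to go: {5,7,8} 1  {6,7,8} 2
  4 to go: {5,6,7,8} 3
  5 to go: {4,5,6,7,8} 3
  6 to go: {1,4,5,6,7,8} 3  {2,4,5,6,7,8} 3  {3,4,5,6,7,8} 3
  7 to go: {0,2,4,5,6,7,8} 3  {1,2,4,5,6,7,8} 6  {1,3,4,5,6,7,8} 6  {2,3,4,5,6,7,8} 6
  if 0:r drops first: 18 orders
  if 1:p drops first: 9 orders
  if 3:s drops first: 9 orders
heap linearizations: 36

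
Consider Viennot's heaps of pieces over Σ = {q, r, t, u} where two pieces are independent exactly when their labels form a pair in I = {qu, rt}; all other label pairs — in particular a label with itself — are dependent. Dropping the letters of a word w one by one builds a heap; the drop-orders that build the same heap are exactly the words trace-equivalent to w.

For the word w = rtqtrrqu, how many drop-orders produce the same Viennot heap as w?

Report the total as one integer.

12

drop 0:r onto floor
drop 1:t onto floor
drop 2:q onto {0:r, 1:t}
drop 3:t onto {2:q}
drop 4:r onto {2:q}
drop 5:r onto {4:r}
drop 6:q onto {3:t, 5:r}
drop 7:u onto {3:t, 5:r}
ground layer = {0:r, 1:t}
drop-orders for the pieces not yet dropped (sum over which currently-grounded one goes next):
  1 to go: {6} 1  {7} 1
  2 to go: {6,7} 2
  3 to go: {3,6,7} 2  {5,6,7} 2
  4 to go: {3,5,6,7} 4  {4,5,6,7} 2
  5 to go: {3,4,5,6,7} 6
  6 to go: {2,3,4,5,6,7} 6
  if 0:r drops first: 6 orders
  if 1:t drops first: 6 orders
heap linearizations: 12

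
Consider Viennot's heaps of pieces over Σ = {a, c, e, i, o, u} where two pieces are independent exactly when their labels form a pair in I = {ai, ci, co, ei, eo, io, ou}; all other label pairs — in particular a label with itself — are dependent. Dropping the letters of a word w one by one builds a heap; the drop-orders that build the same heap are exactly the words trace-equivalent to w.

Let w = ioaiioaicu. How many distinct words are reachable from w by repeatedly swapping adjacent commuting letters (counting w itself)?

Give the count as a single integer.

0(i) covers ∅
1(o) covers ∅
2(a) covers 1:o
3(i) covers 0:i
4(i) covers 3:i
5(o) covers 2:a
6(a) covers 5:o
7(i) covers 4:i
8(c) covers 6:a
9(u) covers 7:i, 8:c
floor of heap: 0:i, 1:o
completions by unplaced set U, small U first (add the entries for U minus each lowest piece of U):
  |U|=1: {9}:1
  |U|=2: {7,9}:1  {8,9}:1
  |U|=3: {4,7,9}:1  {6,8,9}:1  {7,8,9}:2
  |U|=4: {3,4,7,9}:1  {4,7,8,9}:3  {5,6,8,9}:1  {6,7,8,9}:3
  |U|=5: {0,3,4,7,9}:1  {2,5,6,8,9}:1  {3,4,7,8,9}:4  {4,6,7,8,9}:6  {5,6,7,8,9}:4
  |U|=6: {0,3,4,7,8,9}:5  {1,2,5,6,8,9}:1  {2,5,6,7,8,9}:5  {3,4,6,7,8,9}:10  {4,5,6,7,8,9}:10
  |U|=7: {0,3,4,6,7,8,9}:15  {1,2,5,6,7,8,9}:6  {2,4,5,6,7,8,9}:15  {3,4,5,6,7,8,9}:20
  |U|=8: {0,3,4,5,6,7,8,9}:35  {1,2,4,5,6,7,8,9}:21  {2,3,4,5,6,7,8,9}:35
  start at 0(i): 56
  start at 1(o): 70
sum over floor = 126

126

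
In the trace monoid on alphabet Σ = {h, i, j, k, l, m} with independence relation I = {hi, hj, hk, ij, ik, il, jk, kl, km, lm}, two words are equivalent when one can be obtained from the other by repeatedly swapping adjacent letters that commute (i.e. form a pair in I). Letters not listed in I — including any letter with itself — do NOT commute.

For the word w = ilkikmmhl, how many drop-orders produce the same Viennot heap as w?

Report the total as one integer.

0(i) covers ∅
1(l) covers ∅
2(k) covers ∅
3(i) covers 0:i
4(k) covers 2:k
5(m) covers 3:i
6(m) covers 5:m
7(h) covers 1:l, 6:m
8(l) covers 7:h
floor of heap: 0:i, 1:l, 2:k
completions by unplaced set U, small U first (add the entries for U minus each lowest piece of U):
  |U|=1: {4}:1  {8}:1
  |U|=2: {2,4}:1  {4,8}:2  {7,8}:1
  |U|=3: {1,7,8}:1  {2,4,8}:3  {4,7,8}:3  {6,7,8}:1
  |U|=4: {1,4,7,8}:4  {1,6,7,8}:2  {2,4,7,8}:6  {4,6,7,8}:4  {5,6,7,8}:1
  |U|=5: {1,2,4,7,8}:10  {1,4,6,7,8}:10  {1,5,6,7,8}:3  {2,4,6,7,8}:10  {3,5,6,7,8}:1  {4,5,6,7,8}:5
  |U|=6: {0,3,5,6,7,8}:1  {1,2,4,6,7,8}:30  {1,3,5,6,7,8}:4  {1,4,5,6,7,8}:18  {2,4,5,6,7,8}:15  {3,4,5,6,7,8}:6
  |U|=7: {0,1,3,5,6,7,8}:5  {0,3,4,5,6,7,8}:7  {1,2,4,5,6,7,8}:63  {1,3,4,5,6,7,8}:28  {2,3,4,5,6,7,8}:21
  start at 0(i): 112
  start at 1(l): 28
  start at 2(k): 40
sum over floor = 180

180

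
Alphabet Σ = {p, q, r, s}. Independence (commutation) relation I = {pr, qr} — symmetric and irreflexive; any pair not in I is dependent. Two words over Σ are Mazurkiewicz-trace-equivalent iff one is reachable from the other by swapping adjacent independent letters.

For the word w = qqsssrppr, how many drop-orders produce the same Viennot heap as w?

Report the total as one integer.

6

drop 0:q onto floor
drop 1:q onto {0:q}
drop 2:s onto {1:q}
drop 3:s onto {2:s}
drop 4:s onto {3:s}
drop 5:r onto {4:s}
drop 6:p onto {4:s}
drop 7:p onto {6:p}
drop 8:r onto {5:r}
ground layer = {0:q}
drop-orders for the pieces not yet dropped (sum over which currently-grounded one goes next):
  1 to go: {7} 1  {8} 1
  2 to go: {5,8} 1  {6,7} 1  {7,8} 2
  3 to go: {5,7,8} 3  {6,7,8} 3
  4 to go: {5,6,7,8} 6
  5 to go: {4,5,6,7,8} 6
  6 to go: {3,4,5,6,7,8} 6
  7 to go: {2,3,4,5,6,7,8} 6
  if 0:q drops first: 6 orders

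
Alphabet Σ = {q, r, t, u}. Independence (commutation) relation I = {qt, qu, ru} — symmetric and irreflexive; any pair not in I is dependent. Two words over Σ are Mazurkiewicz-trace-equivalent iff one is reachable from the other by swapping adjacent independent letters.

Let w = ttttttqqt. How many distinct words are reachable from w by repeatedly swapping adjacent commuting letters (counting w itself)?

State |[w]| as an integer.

36

0(t) covers ∅
1(t) covers 0:t
2(t) covers 1:t
3(t) covers 2:t
4(t) covers 3:t
5(t) covers 4:t
6(q) covers ∅
7(q) covers 6:q
8(t) covers 5:t
floor of heap: 0:t, 6:q
completions by unplaced set U, small U first (add the entries for U minus each lowest piece of U):
  |U|=1: {7}:1  {8}:1
  |U|=2: {5,8}:1  {6,7}:1  {7,8}:2
  |U|=3: {4,5,8}:1  {5,7,8}:3  {6,7,8}:3
  |U|=4: {3,4,5,8}:1  {4,5,7,8}:4  {5,6,7,8}:6
  |U|=5: {2,3,4,5,8}:1  {3,4,5,7,8}:5  {4,5,6,7,8}:10
  |U|=6: {1,2,3,4,5,8}:1  {2,3,4,5,7,8}:6  {3,4,5,6,7,8}:15
  |U|=7: {0,1,2,3,4,5,8}:1  {1,2,3,4,5,7,8}:7  {2,3,4,5,6,7,8}:21
  start at 0(t): 28
  start at 6(q): 8
sum over floor = 36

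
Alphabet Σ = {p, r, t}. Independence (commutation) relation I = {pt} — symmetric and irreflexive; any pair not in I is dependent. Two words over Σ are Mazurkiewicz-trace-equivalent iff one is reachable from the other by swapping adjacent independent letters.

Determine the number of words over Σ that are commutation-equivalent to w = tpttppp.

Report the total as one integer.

35

0(t) covers ∅
1(p) covers ∅
2(t) covers 0:t
3(t) covers 2:t
4(p) covers 1:p
5(p) covers 4:p
6(p) covers 5:p
floor of heap: 0:t, 1:p
completions by unplaced set U, small U first (add the entries for U minus each lowest piece of U):
  |U|=1: {3}:1  {6}:1
  |U|=2: {2,3}:1  {3,6}:2  {5,6}:1
  |U|=3: {0,2,3}:1  {2,3,6}:3  {3,5,6}:3  {4,5,6}:1
  |U|=4: {0,2,3,6}:4  {1,4,5,6}:1  {2,3,5,6}:6  {3,4,5,6}:4
  |U|=5: {0,2,3,5,6}:10  {1,3,4,5,6}:5  {2,3,4,5,6}:10
  start at 0(t): 15
  start at 1(p): 20
sum over floor = 35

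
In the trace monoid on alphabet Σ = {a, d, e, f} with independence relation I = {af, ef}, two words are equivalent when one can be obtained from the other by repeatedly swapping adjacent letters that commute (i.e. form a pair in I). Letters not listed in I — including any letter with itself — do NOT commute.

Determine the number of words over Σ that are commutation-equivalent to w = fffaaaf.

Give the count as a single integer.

#0=f has no predecessor
#1=f depends on [0:f]
#2=f depends on [1:f]
#3=a has no predecessor
#4=a depends on [3:a]
#5=a depends on [4:a]
#6=f depends on [2:f]
sources: [0:f, 3:a]
N(rest) = Σ N(rest − s) over sources s of rest; N(one piece) = 1:
  size 1 → [5]=1  [6]=1
  size 2 → [2,6]=1  [4,5]=1  [5,6]=2
  size 3 → [1,2,6]=1  [2,5,6]=3  [3,4,5]=1  [4,5,6]=3
  size 4 → [0,1,2,6]=1  [1,2,5,6]=4  [2,4,5,6]=6  [3,4,5,6]=4
  size 5 → [0,1,2,5,6]=5  [1,2,4,5,6]=10  [2,3,4,5,6]=10
  first=0(f) contributes 20
  first=3(a) contributes 15
|[w]| = 35

35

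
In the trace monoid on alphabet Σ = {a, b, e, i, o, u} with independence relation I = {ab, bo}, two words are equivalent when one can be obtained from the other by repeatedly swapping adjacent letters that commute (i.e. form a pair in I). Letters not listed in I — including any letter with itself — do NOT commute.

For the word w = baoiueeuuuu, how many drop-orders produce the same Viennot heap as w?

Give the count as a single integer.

0(b) covers ∅
1(a) covers ∅
2(o) covers 1:a
3(i) covers 0:b, 2:o
4(u) covers 3:i
5(e) covers 4:u
6(e) covers 5:e
7(u) covers 6:e
8(u) covers 7:u
9(u) covers 8:u
10(u) covers 9:u
floor of heap: 0:b, 1:a
completions by unplaced set U, small U first (add the entries for U minus each lowest piece of U):
  |U|=1: {10}:1
  |U|=2: {9,10}:1
  |U|=3: {8,9,10}:1
  |U|=4: {7,8,9,10}:1
  |U|=5: {6,7,8,9,10}:1
  |U|=6: {5,6,7,8,9,10}:1
  |U|=7: {4,5,6,7,8,9,10}:1
  |U|=8: {3,4,5,6,7,8,9,10}:1
  |U|=9: {0,3,4,5,6,7,8,9,10}:1  {2,3,4,5,6,7,8,9,10}:1
  start at 0(b): 1
  start at 1(a): 2
sum over floor = 3

3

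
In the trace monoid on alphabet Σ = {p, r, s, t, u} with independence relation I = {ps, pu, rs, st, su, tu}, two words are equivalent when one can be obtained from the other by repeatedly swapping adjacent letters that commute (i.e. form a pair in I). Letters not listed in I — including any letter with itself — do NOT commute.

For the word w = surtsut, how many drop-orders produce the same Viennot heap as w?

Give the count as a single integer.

63

#0=s has no predecessor
#1=u has no predecessor
#2=r depends on [1:u]
#3=t depends on [2:r]
#4=s depends on [0:s]
#5=u depends on [2:r]
#6=t depends on [3:t]
sources: [0:s, 1:u]
N(rest) = Σ N(rest − s) over sources s of rest; N(one piece) = 1:
  size 1 → [4]=1  [5]=1  [6]=1
  size 2 → [0,4]=1  [3,6]=1  [4,5]=2  [4,6]=2  [5,6]=2
  size 3 → [0,4,5]=3  [0,4,6]=3  [3,4,6]=3  [3,5,6]=3  [4,5,6]=6
  size 4 → [0,3,4,6]=6  [0,4,5,6]=12  [2,3,5,6]=3  [3,4,5,6]=12
  size 5 → [0,3,4,5,6]=30  [1,2,3,5,6]=3  [2,3,4,5,6]=15
  first=0(s) contributes 18
  first=1(u) contributes 45
|[w]| = 63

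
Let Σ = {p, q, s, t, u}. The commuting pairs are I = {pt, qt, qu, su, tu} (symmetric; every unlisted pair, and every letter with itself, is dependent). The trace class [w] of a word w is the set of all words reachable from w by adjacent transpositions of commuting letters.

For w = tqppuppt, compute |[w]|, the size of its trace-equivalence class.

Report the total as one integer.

28

0(t) covers ∅
1(q) covers ∅
2(p) covers 1:q
3(p) covers 2:p
4(u) covers 3:p
5(p) covers 4:u
6(p) covers 5:p
7(t) covers 0:t
floor of heap: 0:t, 1:q
completions by unplaced set U, small U first (add the entries for U minus each lowest piece of U):
  |U|=1: {6}:1  {7}:1
  |U|=2: {0,7}:1  {5,6}:1  {6,7}:2
  |U|=3: {0,6,7}:3  {4,5,6}:1  {5,6,7}:3
  |U|=4: {0,5,6,7}:6  {3,4,5,6}:1  {4,5,6,7}:4
  |U|=5: {0,4,5,6,7}:10  {2,3,4,5,6}:1  {3,4,5,6,7}:5
  |U|=6: {0,3,4,5,6,7}:15  {1,2,3,4,5,6}:1  {2,3,4,5,6,7}:6
  start at 0(t): 7
  start at 1(q): 21
sum over floor = 28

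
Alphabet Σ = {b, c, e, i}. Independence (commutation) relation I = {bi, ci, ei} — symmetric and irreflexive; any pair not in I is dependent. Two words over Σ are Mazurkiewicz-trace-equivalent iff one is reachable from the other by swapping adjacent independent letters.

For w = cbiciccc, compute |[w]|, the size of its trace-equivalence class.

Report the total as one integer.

28

piece 0:c — minimal
piece 1:b rests on {0:c}
piece 2:i — minimal
piece 3:c rests on {1:b}
piece 4:i rests on {2:i}
piece 5:c rests on {3:c}
piece 6:c rests on {5:c}
piece 7:c rests on {6:c}
minimal pieces: {0:c, 2:i}
ways to finish when only these pieces remain (= sum over removing one remaining piece with nothing left below it):
  1 left: {4}→1  {7}→1
  2 left: {2,4}→1  {4,7}→2  {6,7}→1
  3 left: {2,4,7}→3  {4,6,7}→3  {5,6,7}→1
  4 left: {2,4,6,7}→6  {3,5,6,7}→1  {4,5,6,7}→4
  5 left: {1,3,5,6,7}→1  {2,4,5,6,7}→10  {3,4,5,6,7}→5
  6 left: {0,1,3,5,6,7}→1  {1,3,4,5,6,7}→6  {2,3,4,5,6,7}→15
  placing 0:c first → 21 extensions
  placing 2:i first → 7 extensions
total linear extensions = 28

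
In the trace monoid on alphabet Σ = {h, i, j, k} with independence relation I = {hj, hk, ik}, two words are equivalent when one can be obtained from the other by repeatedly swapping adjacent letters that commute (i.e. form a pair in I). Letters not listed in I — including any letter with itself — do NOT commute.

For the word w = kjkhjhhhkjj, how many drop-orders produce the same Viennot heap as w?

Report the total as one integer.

piece 0:k — minimal
piece 1:j rests on {0:k}
piece 2:k rests on {1:j}
piece 3:h — minimal
piece 4:j rests on {2:k}
piece 5:h rests on {3:h}
piece 6:h rests on {5:h}
piece 7:h rests on {6:h}
piece 8:k rests on {4:j}
piece 9:j rests on {8:k}
piece 10:j rests on {9:j}
minimal pieces: {0:k, 3:h}
ways to finish when only these pieces remain (= sum over removing one remaining piece with nothing left below it):
  1 left: {7}→1  {10}→1
  2 left: {6,7}→1  {7,10}→2  {9,10}→1
  3 left: {5,6,7}→1  {6,7,10}→3  {7,9,10}→3  {8,9,10}→1
  4 left: {3,5,6,7}→1  {4,8,9,10}→1  {5,6,7,10}→4  {6,7,9,10}→6  {7,8,9,10}→4
  5 left: {2,4,8,9,10}→1  {3,5,6,7,10}→5  {4,7,8,9,10}→5  {5,6,7,9,10}→10  {6,7,8,9,10}→10
  6 left: {1,2,4,8,9,10}→1  {2,4,7,8,9,10}→6  {3,5,6,7,9,10}→15  {4,6,7,8,9,10}→15  {5,6,7,8,9,10}→20
  7 left: {0,1,2,4,8,9,10}→1  {1,2,4,7,8,9,10}→7  {2,4,6,7,8,9,10}→21  {3,5,6,7,8,9,10}→35  {4,5,6,7,8,9,10}→35
  8 left: {0,1,2,4,7,8,9,10}→8  {1,2,4,6,7,8,9,10}→28  {2,4,5,6,7,8,9,10}→56  {3,4,5,6,7,8,9,10}→70
  9 left: {0,1,2,4,6,7,8,9,10}→36  {1,2,4,5,6,7,8,9,10}→84  {2,3,4,5,6,7,8,9,10}→126
  placing 0:k first → 210 extensions
  placing 3:h first → 120 extensions
total linear extensions = 330

330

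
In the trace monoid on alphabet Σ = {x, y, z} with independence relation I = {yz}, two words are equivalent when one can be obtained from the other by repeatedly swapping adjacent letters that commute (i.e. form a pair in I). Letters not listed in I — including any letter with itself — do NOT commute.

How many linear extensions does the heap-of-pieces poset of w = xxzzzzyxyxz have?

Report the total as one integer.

#0=x has no predecessor
#1=x depends on [0:x]
#2=z depends on [1:x]
#3=z depends on [2:z]
#4=z depends on [3:z]
#5=z depends on [4:z]
#6=y depends on [1:x]
#7=x depends on [5:z, 6:y]
#8=y depends on [7:x]
#9=x depends on [8:y]
#10=z depends on [9:x]
sources: [0:x]
N(rest) = Σ N(rest − s) over sources s of rest; N(one piece) = 1:
  size 1 → [10]=1
  size 2 → [9,10]=1
  size 3 → [8,9,10]=1
  size 4 → [7,8,9,10]=1
  size 5 → [5,7,8,9,10]=1  [6,7,8,9,10]=1
  size 6 → [4,5,7,8,9,10]=1  [5,6,7,8,9,10]=2
  size 7 → [3,4,5,7,8,9,10]=1  [4,5,6,7,8,9,10]=3
  size 8 → [2,3,4,5,7,8,9,10]=1  [3,4,5,6,7,8,9,10]=4
  size 9 → [2,3,4,5,6,7,8,9,10]=5
  first=0(x) contributes 5

5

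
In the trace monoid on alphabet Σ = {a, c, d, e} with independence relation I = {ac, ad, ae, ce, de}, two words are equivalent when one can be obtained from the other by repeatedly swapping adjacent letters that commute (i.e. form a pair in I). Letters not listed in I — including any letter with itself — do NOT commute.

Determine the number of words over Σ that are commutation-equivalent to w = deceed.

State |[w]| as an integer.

0(d) covers ∅
1(e) covers ∅
2(c) covers 0:d
3(e) covers 1:e
4(e) covers 3:e
5(d) covers 2:c
floor of heap: 0:d, 1:e
completions by unplaced set U, small U first (add the entries for U minus each lowest piece of U):
  |U|=1: {4}:1  {5}:1
  |U|=2: {2,5}:1  {3,4}:1  {4,5}:2
  |U|=3: {0,2,5}:1  {1,3,4}:1  {2,4,5}:3  {3,4,5}:3
  |U|=4: {0,2,4,5}:4  {1,3,4,5}:4  {2,3,4,5}:6
  start at 0(d): 10
  start at 1(e): 10
sum over floor = 20

20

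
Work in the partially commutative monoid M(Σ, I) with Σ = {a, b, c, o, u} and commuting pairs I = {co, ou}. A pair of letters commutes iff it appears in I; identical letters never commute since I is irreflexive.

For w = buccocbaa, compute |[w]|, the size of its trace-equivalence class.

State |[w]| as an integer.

#0=b has no predecessor
#1=u depends on [0:b]
#2=c depends on [1:u]
#3=c depends on [2:c]
#4=o depends on [0:b]
#5=c depends on [3:c]
#6=b depends on [4:o, 5:c]
#7=a depends on [6:b]
#8=a depends on [7:a]
sources: [0:b]
N(rest) = Σ N(rest − s) over sources s of rest; N(one piece) = 1:
  size 1 → [8]=1
  size 2 → [7,8]=1
  size 3 → [6,7,8]=1
  size 4 → [4,6,7,8]=1  [5,6,7,8]=1
  size 5 → [3,5,6,7,8]=1  [4,5,6,7,8]=2
  size 6 → [2,3,5,6,7,8]=1  [3,4,5,6,7,8]=3
  size 7 → [1,2,3,5,6,7,8]=1  [2,3,4,5,6,7,8]=4
  first=0(b) contributes 5

5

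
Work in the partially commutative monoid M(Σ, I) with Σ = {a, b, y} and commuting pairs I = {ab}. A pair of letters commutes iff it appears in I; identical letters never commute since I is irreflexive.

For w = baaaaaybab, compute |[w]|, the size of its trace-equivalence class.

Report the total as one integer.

drop 0:b onto floor
drop 1:a onto floor
drop 2:a onto {1:a}
drop 3:a onto {2:a}
drop 4:a onto {3:a}
drop 5:a onto {4:a}
drop 6:y onto {0:b, 5:a}
drop 7:b onto {6:y}
drop 8:a onto {6:y}
drop 9:b onto {7:b}
ground layer = {0:b, 1:a}
drop-orders for the pieces not yet dropped (sum over which currently-grounded one goes next):
  1 to go: {8} 1  {9} 1
  2 to go: {7,9} 1  {8,9} 2
  3 to go: {7,8,9} 3
  4 to go: {6,7,8,9} 3
  5 to go: {0,6,7,8,9} 3  {5,6,7,8,9} 3
  6 to go: {0,5,6,7,8,9} 6  {4,5,6,7,8,9} 3
  7 to go: {0,4,5,6,7,8,9} 9  {3,4,5,6,7,8,9} 3
  8 to go: {0,3,4,5,6,7,8,9} 12  {2,3,4,5,6,7,8,9} 3
  if 0:b drops first: 3 orders
  if 1:a drops first: 15 orders
heap linearizations: 18

18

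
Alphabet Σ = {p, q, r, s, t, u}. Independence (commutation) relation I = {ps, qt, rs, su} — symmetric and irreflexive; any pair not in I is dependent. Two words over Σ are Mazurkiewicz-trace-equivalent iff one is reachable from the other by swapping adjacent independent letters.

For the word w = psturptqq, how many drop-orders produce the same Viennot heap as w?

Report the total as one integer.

6

piece 0:p — minimal
piece 1:s — minimal
piece 2:t rests on {0:p, 1:s}
piece 3:u rests on {2:t}
piece 4:r rests on {3:u}
piece 5:p rests on {4:r}
piece 6:t rests on {5:p}
piece 7:q rests on {5:p}
piece 8:q rests on {7:q}
minimal pieces: {0:p, 1:s}
ways to finish when only these pieces remain (= sum over removing one remaining piece with nothing left below it):
  1 left: {6}→1  {8}→1
  2 left: {6,8}→2  {7,8}→1
  3 left: {6,7,8}→3
  4 left: {5,6,7,8}→3
  5 left: {4,5,6,7,8}→3
  6 left: {3,4,5,6,7,8}→3
  7 left: {2,3,4,5,6,7,8}→3
  placing 0:p first → 3 extensions
  placing 1:s first → 3 extensions
total linear extensions = 6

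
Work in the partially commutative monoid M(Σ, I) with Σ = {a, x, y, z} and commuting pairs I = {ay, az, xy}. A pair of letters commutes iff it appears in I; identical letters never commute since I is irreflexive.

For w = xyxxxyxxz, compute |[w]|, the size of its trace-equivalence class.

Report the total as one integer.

drop 0:x onto floor
drop 1:y onto floor
drop 2:x onto {0:x}
drop 3:x onto {2:x}
drop 4:x onto {3:x}
drop 5:y onto {1:y}
drop 6:x onto {4:x}
drop 7:x onto {6:x}
drop 8:z onto {5:y, 7:x}
ground layer = {0:x, 1:y}
drop-orders for the pieces not yet dropped (sum over which currently-grounded one goes next):
  1 to go: {8} 1
  2 to go: {5,8} 1  {7,8} 1
  3 to go: {1,5,8} 1  {5,7,8} 2  {6,7,8} 1
  4 to go: {1,5,7,8} 3  {4,6,7,8} 1  {5,6,7,8} 3
  5 to go: {1,5,6,7,8} 6  {3,4,6,7,8} 1  {4,5,6,7,8} 4
  6 to go: {1,4,5,6,7,8} 10  {2,3,4,6,7,8} 1  {3,4,5,6,7,8} 5
  7 to go: {0,2,3,4,6,7,8} 1  {1,3,4,5,6,7,8} 15  {2,3,4,5,6,7,8} 6
  if 0:x drops first: 21 orders
  if 1:y drops first: 7 orders
heap linearizations: 28

28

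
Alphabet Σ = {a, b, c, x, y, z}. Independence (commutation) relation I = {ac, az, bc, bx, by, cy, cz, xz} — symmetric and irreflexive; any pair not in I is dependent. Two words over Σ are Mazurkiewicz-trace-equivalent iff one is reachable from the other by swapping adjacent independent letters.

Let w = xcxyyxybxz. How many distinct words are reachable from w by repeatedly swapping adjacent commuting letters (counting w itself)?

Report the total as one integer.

drop 0:x onto floor
drop 1:c onto {0:x}
drop 2:x onto {1:c}
drop 3:y onto {2:x}
drop 4:y onto {3:y}
drop 5:x onto {4:y}
drop 6:y onto {5:x}
drop 7:b onto floor
drop 8:x onto {6:y}
drop 9:z onto {6:y, 7:b}
ground layer = {0:x, 7:b}
drop-orders for the pieces not yet dropped (sum over which currently-grounded one goes next):
  1 to go: {8} 1  {9} 1
  2 to go: {7,9} 1  {8,9} 2
  3 to go: {6,8,9} 2  {7,8,9} 3
  4 to go: {5,6,8,9} 2  {6,7,8,9} 5
  5 to go: {4,5,6,8,9} 2  {5,6,7,8,9} 7
  6 to go: {3,4,5,6,8,9} 2  {4,5,6,7,8,9} 9
  7 to go: {2,3,4,5,6,8,9} 2  {3,4,5,6,7,8,9} 11
  8 to go: {1,2,3,4,5,6,8,9} 2  {2,3,4,5,6,7,8,9} 13
  if 0:x drops first: 15 orders
  if 7:b drops first: 2 orders
heap linearizations: 17

17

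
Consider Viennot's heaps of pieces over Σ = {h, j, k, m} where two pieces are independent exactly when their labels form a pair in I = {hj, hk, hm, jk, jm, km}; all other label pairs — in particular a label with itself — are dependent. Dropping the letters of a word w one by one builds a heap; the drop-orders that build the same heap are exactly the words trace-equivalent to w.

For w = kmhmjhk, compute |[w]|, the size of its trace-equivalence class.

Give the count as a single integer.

630

piece 0:k — minimal
piece 1:m — minimal
piece 2:h — minimal
piece 3:m rests on {1:m}
piece 4:j — minimal
piece 5:h rests on {2:h}
piece 6:k rests on {0:k}
minimal pieces: {0:k, 1:m, 2:h, 4:j}
ways to finish when only these pieces remain (= sum over removing one remaining piece with nothing left below it):
  1 left: {3}→1  {4}→1  {5}→1  {6}→1
  2 left: {0,6}→1  {1,3}→1  {2,5}→1  {3,4}→2  {3,5}→2  {3,6}→2  {4,5}→2  {4,6}→2  {5,6}→2
  3 left: {0,3,6}→3  {0,4,6}→3  {0,5,6}→3  {1,3,4}→3  {1,3,5}→3  {1,3,6}→3  {2,3,5}→3  {2,4,5}→3  {2,5,6}→3  {3,4,5}→6  {3,4,6}→6  {3,5,6}→6  {4,5,6}→6
  4 left: {0,1,3,6}→6  {0,2,5,6}→6  {0,3,4,6}→12  {0,3,5,6}→12  {0,4,5,6}→12  {1,2,3,5}→6  {1,3,4,5}→12  {1,3,4,6}→12  {1,3,5,6}→12  {2,3,4,5}→12  {2,3,5,6}→12  {2,4,5,6}→12  {3,4,5,6}→24
  5 left: {0,1,3,4,6}→30  {0,1,3,5,6}→30  {0,2,3,5,6}→30  {0,2,4,5,6}→30  {0,3,4,5,6}→60  {1,2,3,4,5}→30  {1,2,3,5,6}→30  {1,3,4,5,6}→60  {2,3,4,5,6}→60
  placing 0:k first → 180 extensions
  placing 1:m first → 180 extensions
  placing 2:h first → 180 extensions
  placing 4:j first → 90 extensions
total linear extensions = 630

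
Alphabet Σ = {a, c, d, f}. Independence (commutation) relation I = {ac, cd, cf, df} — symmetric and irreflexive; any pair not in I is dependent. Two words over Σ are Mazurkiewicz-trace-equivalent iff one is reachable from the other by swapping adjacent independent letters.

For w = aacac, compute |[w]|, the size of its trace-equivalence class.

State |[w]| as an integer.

10

#0=a has no predecessor
#1=a depends on [0:a]
#2=c has no predecessor
#3=a depends on [1:a]
#4=c depends on [2:c]
sources: [0:a, 2:c]
N(rest) = Σ N(rest − s) over sources s of rest; N(one piece) = 1:
  size 1 → [3]=1  [4]=1
  size 2 → [1,3]=1  [2,4]=1  [3,4]=2
  size 3 → [0,1,3]=1  [1,3,4]=3  [2,3,4]=3
  first=0(a) contributes 6
  first=2(c) contributes 4
|[w]| = 10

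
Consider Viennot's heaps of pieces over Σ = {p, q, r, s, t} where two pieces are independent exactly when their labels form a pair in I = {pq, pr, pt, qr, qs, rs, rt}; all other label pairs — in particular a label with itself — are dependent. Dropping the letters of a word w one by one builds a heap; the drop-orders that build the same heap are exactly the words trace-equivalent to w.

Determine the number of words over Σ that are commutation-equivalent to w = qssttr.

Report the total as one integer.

#0=q has no predecessor
#1=s has no predecessor
#2=s depends on [1:s]
#3=t depends on [0:q, 2:s]
#4=t depends on [3:t]
#5=r has no predecessor
sources: [0:q, 1:s, 5:r]
N(rest) = Σ N(rest − s) over sources s of rest; N(one piece) = 1:
  size 1 → [4]=1  [5]=1
  size 2 → [3,4]=1  [4,5]=2
  size 3 → [0,3,4]=1  [2,3,4]=1  [3,4,5]=3
  size 4 → [0,2,3,4]=2  [0,3,4,5]=4  [1,2,3,4]=1  [2,3,4,5]=4
  first=0(q) contributes 5
  first=1(s) contributes 10
  first=5(r) contributes 3
|[w]| = 18

18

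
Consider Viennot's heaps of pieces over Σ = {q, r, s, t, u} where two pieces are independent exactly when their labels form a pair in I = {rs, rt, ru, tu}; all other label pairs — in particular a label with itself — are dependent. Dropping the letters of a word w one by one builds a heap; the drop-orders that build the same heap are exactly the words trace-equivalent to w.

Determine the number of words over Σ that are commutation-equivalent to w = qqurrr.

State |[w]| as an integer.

4

0(q) covers ∅
1(q) covers 0:q
2(u) covers 1:q
3(r) covers 1:q
4(r) covers 3:r
5(r) covers 4:r
floor of heap: 0:q
completions by unplaced set U, small U first (add the entries for U minus each lowest piece of U):
  |U|=1: {2}:1  {5}:1
  |U|=2: {2,5}:2  {4,5}:1
  |U|=3: {2,4,5}:3  {3,4,5}:1
  |U|=4: {2,3,4,5}:4
  start at 0(q): 4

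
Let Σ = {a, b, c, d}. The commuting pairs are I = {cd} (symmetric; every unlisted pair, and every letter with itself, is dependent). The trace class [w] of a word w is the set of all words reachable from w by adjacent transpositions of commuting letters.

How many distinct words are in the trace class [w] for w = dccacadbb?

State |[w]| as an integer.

drop 0:d onto floor
drop 1:c onto floor
drop 2:c onto {1:c}
drop 3:a onto {0:d, 2:c}
drop 4:c onto {3:a}
drop 5:a onto {4:c}
drop 6:d onto {5:a}
drop 7:b onto {6:d}
drop 8:b onto {7:b}
ground layer = {0:d, 1:c}
drop-orders for the pieces not yet dropped (sum over which currently-grounded one goes next):
  1 to go: {8} 1
  2 to go: {7,8} 1
  3 to go: {6,7,8} 1
  4 to go: {5,6,7,8} 1
  5 to go: {4,5,6,7,8} 1
  6 to go: {3,4,5,6,7,8} 1
  7 to go: {0,3,4,5,6,7,8} 1  {2,3,4,5,6,7,8} 1
  if 0:d drops first: 1 orders
  if 1:c drops first: 2 orders
heap linearizations: 3

3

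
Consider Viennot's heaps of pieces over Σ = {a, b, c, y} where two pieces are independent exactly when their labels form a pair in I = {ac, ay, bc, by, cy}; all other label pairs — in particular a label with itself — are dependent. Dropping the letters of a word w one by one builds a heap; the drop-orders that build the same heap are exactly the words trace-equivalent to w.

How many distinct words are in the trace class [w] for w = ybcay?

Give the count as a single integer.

30

drop 0:y onto floor
drop 1:b onto floor
drop 2:c onto floor
drop 3:a onto {1:b}
drop 4:y onto {0:y}
ground layer = {0:y, 1:b, 2:c}
drop-orders for the pieces not yet dropped (sum over which currently-grounded one goes next):
  1 to go: {2} 1  {3} 1  {4} 1
  2 to go: {0,4} 1  {1,3} 1  {2,3} 2  {2,4} 2  {3,4} 2
  3 to go: {0,2,4} 3  {0,3,4} 3  {1,2,3} 3  {1,3,4} 3  {2,3,4} 6
  if 0:y drops first: 12 orders
  if 1:b drops first: 12 orders
  if 2:c drops first: 6 orders
heap linearizations: 30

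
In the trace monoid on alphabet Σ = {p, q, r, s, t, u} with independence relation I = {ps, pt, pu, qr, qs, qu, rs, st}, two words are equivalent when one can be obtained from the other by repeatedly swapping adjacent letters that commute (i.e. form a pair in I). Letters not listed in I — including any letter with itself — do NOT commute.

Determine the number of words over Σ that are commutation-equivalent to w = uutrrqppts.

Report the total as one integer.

72

0(u) covers ∅
1(u) covers 0:u
2(t) covers 1:u
3(r) covers 2:t
4(r) covers 3:r
5(q) covers 2:t
6(p) covers 4:r, 5:q
7(p) covers 6:p
8(t) covers 4:r, 5:q
9(s) covers 1:u
floor of heap: 0:u
completions by unplaced set U, small U first (add the entries for U minus each lowest piece of U):
  |U|=1: {7}:1  {8}:1  {9}:1
  |U|=2: {6,7}:1  {7,8}:2  {7,9}:2  {8,9}:2
  |U|=3: {6,7,8}:3  {6,7,9}:3  {7,8,9}:6
  |U|=4: {4,6,7,8}:3  {5,6,7,8}:3  {6,7,8,9}:12
  |U|=5: {3,4,6,7,8}:3  {4,5,6,7,8}:6  {4,6,7,8,9}:15  {5,6,7,8,9}:15
  |U|=6: {3,4,5,6,7,8}:9  {3,4,6,7,8,9}:18  {4,5,6,7,8,9}:36
  |U|=7: {2,3,4,5,6,7,8}:9  {3,4,5,6,7,8,9}:63
  |U|=8: {2,3,4,5,6,7,8,9}:72
  start at 0(u): 72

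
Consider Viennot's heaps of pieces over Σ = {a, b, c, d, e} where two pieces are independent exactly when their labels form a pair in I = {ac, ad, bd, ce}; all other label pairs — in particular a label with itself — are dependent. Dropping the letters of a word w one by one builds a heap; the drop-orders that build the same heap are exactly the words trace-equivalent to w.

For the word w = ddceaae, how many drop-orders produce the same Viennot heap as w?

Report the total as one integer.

piece 0:d — minimal
piece 1:d rests on {0:d}
piece 2:c rests on {1:d}
piece 3:e rests on {1:d}
piece 4:a rests on {3:e}
piece 5:a rests on {4:a}
piece 6:e rests on {5:a}
minimal pieces: {0:d}
ways to finish when only these pieces remain (= sum over removing one remaining piece with nothing left below it):
  1 left: {2}→1  {6}→1
  2 left: {2,6}→2  {5,6}→1
  3 left: {2,5,6}→3  {4,5,6}→1
  4 left: {2,4,5,6}→4  {3,4,5,6}→1
  5 left: {2,3,4,5,6}→5
  placing 0:d first → 5 extensions

5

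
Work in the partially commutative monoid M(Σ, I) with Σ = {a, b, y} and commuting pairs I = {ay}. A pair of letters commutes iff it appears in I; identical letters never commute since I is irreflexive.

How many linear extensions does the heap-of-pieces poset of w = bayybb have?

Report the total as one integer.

3

#0=b has no predecessor
#1=a depends on [0:b]
#2=y depends on [0:b]
#3=y depends on [2:y]
#4=b depends on [1:a, 3:y]
#5=b depends on [4:b]
sources: [0:b]
N(rest) = Σ N(rest − s) over sources s of rest; N(one piece) = 1:
  size 1 → [5]=1
  size 2 → [4,5]=1
  size 3 → [1,4,5]=1  [3,4,5]=1
  size 4 → [1,3,4,5]=2  [2,3,4,5]=1
  first=0(b) contributes 3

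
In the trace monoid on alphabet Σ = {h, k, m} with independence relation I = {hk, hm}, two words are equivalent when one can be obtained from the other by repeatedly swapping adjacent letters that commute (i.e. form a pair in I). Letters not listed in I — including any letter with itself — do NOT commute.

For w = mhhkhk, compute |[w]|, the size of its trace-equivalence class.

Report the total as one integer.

#0=m has no predecessor
#1=h has no predecessor
#2=h depends on [1:h]
#3=k depends on [0:m]
#4=h depends on [2:h]
#5=k depends on [3:k]
sources: [0:m, 1:h]
N(rest) = Σ N(rest − s) over sources s of rest; N(one piece) = 1:
  size 1 → [4]=1  [5]=1
  size 2 → [2,4]=1  [3,5]=1  [4,5]=2
  size 3 → [0,3,5]=1  [1,2,4]=1  [2,4,5]=3  [3,4,5]=3
  size 4 → [0,3,4,5]=4  [1,2,4,5]=4  [2,3,4,5]=6
  first=0(m) contributes 10
  first=1(h) contributes 10
|[w]| = 20

20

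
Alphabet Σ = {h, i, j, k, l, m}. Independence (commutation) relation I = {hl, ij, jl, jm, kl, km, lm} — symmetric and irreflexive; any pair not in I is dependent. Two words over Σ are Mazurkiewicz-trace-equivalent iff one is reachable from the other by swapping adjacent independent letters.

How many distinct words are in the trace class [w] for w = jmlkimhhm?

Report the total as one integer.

12

#0=j has no predecessor
#1=m has no predecessor
#2=l has no predecessor
#3=k depends on [0:j]
#4=i depends on [1:m, 2:l, 3:k]
#5=m depends on [4:i]
#6=h depends on [5:m]
#7=h depends on [6:h]
#8=m depends on [7:h]
sources: [0:j, 1:m, 2:l]
N(rest) = Σ N(rest − s) over sources s of rest; N(one piece) = 1:
  size 1 → [8]=1
  size 2 → [7,8]=1
  size 3 → [6,7,8]=1
  size 4 → [5,6,7,8]=1
  size 5 → [4,5,6,7,8]=1
  size 6 → [1,4,5,6,7,8]=1  [2,4,5,6,7,8]=1  [3,4,5,6,7,8]=1
  size 7 → [0,3,4,5,6,7,8]=1  [1,2,4,5,6,7,8]=2  [1,3,4,5,6,7,8]=2  [2,3,4,5,6,7,8]=2
  first=0(j) contributes 6
  first=1(m) contributes 3
  first=2(l) contributes 3
|[w]| = 12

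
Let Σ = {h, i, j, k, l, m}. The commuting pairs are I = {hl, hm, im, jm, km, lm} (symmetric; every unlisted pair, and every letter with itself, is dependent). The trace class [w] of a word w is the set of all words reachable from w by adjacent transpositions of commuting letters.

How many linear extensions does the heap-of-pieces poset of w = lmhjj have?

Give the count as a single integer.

10

#0=l has no predecessor
#1=m has no predecessor
#2=h has no predecessor
#3=j depends on [0:l, 2:h]
#4=j depends on [3:j]
sources: [0:l, 1:m, 2:h]
N(rest) = Σ N(rest − s) over sources s of rest; N(one piece) = 1:
  size 1 → [1]=1  [4]=1
  size 2 → [1,4]=2  [3,4]=1
  size 3 → [0,3,4]=1  [1,3,4]=3  [2,3,4]=1
  first=0(l) contributes 4
  first=1(m) contributes 2
  first=2(h) contributes 4
|[w]| = 10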